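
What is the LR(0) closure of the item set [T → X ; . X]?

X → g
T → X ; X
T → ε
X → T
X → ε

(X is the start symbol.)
{ [T → . X ; X], [T → .], [T → X ; . X], [X → . T], [X → . g], [X → .] }

To compute CLOSURE, for each item [A → α.Bβ] where B is a non-terminal, add [B → .γ] for all productions B → γ; repeat for the newly added items until nothing changes.

Start with: [T → X ; . X]
  [T → X ; . X] has the dot before X: add [X → . g], [X → . T], [X → .]
  [X → . T] has the dot before T: add [T → . X ; X], [T → .]
No further items can be added.

CLOSURE = { [T → . X ; X], [T → .], [T → X ; . X], [X → . T], [X → . g], [X → .] }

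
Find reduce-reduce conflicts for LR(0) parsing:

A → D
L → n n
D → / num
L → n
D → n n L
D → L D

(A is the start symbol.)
A reduce-reduce conflict occurs when an LR(0) state has two complete items [A → α .] and [B → β .] — both call for a reduction, and with no lookahead the parser cannot choose between them.

Augment with A' → A and build the canonical LR(0) collection (I0 = CLOSURE({[A' → . A]}), then GOTO on every symbol after a dot until no new states appear). It has 12 states:
  I0: { [A → . D], [A' → . A], [D → . / num], [D → . L D], [D → . n n L], [L → . n n], [L → . n] }  — shift
  I1: { [D → / . num] }  — shift
  I2: { [A' → A .] }  — accept
  I3: { [A → D .] }  — reduce
  I4: { [D → . / num], [D → . L D], [D → . n n L], [D → L . D], [L → . n n], [L → . n] }  — shift
  I5: { [D → n . n L], [L → n . n], [L → n .] }  — shift, reduce
  I6: { [D → n n . L], [L → . n n], [L → . n], [L → n n .] }  — shift, reduce
  I7: { [D → n n L .] }  — reduce
  I8: { [L → n . n], [L → n .] }  — shift, reduce
  I9: { [L → n n .] }  — reduce
  I10: { [D → L D .] }  — reduce
  I11: { [D → / num .] }  — reduce

No state contains more than one complete item.

Answer: No reduce-reduce conflicts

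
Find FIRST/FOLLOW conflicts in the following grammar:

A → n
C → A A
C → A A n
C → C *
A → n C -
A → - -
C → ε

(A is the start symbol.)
Nullable non-terminals: C.
FIRST sets used below: FIRST(A) = { '-', 'n' }, FIRST(C) = { '*', '-', 'n', ε }

C: nullable alternative(s) C → ε; FOLLOW(C) = { '*', '-' }
  C → A A: FIRST \ {ε} = { '-', 'n' } — overlaps FOLLOW(C) on { '-' }: CONFLICT
  C → A A n: FIRST \ {ε} = { '-', 'n' } — overlaps FOLLOW(C) on { '-' }: CONFLICT
  C → C *: FIRST \ {ε} = { '*', '-', 'n' } — overlaps FOLLOW(C) on { '*', '-' }: CONFLICT
  C → ε: FIRST \ {ε} = { } — this is the only nullable alternative, skip

A has no nullable alternative, so no FIRST/FOLLOW check is needed there.

So the grammar has 3 FIRST/FOLLOW conflicts (marked CONFLICT above).

Answer: Yes. C → A A with FOLLOW(C) on { '-' }; C → A A n with FOLLOW(C) on { '-' }; C → C '*' with FOLLOW(C) on { '*', '-' }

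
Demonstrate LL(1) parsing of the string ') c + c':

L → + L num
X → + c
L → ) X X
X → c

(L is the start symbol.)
LL(1) parsing maintains a stack (initially the start symbol over $) and the input. At each step: if the stack top is a terminal, match it against the current input token; if it is a non-terminal N, replace it with the RHS of M[N, lookahead] (the unique production whose predict set contains the lookahead).

Stack is shown with the top on the left.

Stack    Input      Action
--------------------------
L $      ) c + c $  output L → ) X X
) X X $  ) c + c $  match ')'
X X $    c + c $    output X → c
c X $    c + c $    match 'c'
X $      + c $      output X → + c
+ c $    + c $      match '+'
c $      c $        match 'c'
$        $          accept

The string is accepted.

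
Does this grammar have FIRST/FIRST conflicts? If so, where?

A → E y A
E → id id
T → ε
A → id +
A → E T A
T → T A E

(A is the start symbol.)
Yes. A → E y A / A → id '+' on { 'id' }; A → E y A / A → E T A on { 'id' }; A → id '+' / A → E T A on { 'id' }

A FIRST/FIRST conflict occurs when two productions N → α and N → β for the same non-terminal have FIRST(α) ∩ FIRST(β) ≠ ∅ (with ε ∈ FIRST of a nullable right-hand side, so two nullable alternatives also conflict).

FIRST sets of the non-terminals at (or reachable through a nullable prefix from) the front of some alternative:
  FIRST(E) = { 'id' }
  FIRST(T) = { 'id', ε }
  FIRST(A) = { 'id' }

Productions for A:
  A → E y A: FIRST = { 'id' }
  A → id +: FIRST = { 'id' }
  A → E T A: FIRST = { 'id' }
Productions for T:
  T → ε: FIRST = { ε }
  T → T A E: FIRST = { 'id' }
E has only one production, so no FIRST/FIRST conflict is possible there.

Conflict for A: A → E y A and A → id +
  Overlap: { 'id' }
Conflict for A: A → E y A and A → E T A
  Overlap: { 'id' }
Conflict for A: A → id + and A → E T A
  Overlap: { 'id' }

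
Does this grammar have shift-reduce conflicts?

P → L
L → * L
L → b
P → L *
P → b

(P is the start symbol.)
Yes — I2: [P → L .] vs [P → L . *]

A shift-reduce conflict occurs when an LR(0) state has both:
  - a complete (reduce) item [A → α .] (dot at the end), and
  - a shift item [B → β . c γ] (dot before a terminal).

Augment with P' → P and build the canonical LR(0) collection (I0 = CLOSURE({[P' → . P]}), then GOTO on every symbol after a dot until no new states appear). It has 8 states:
  I0: { [L → . * L], [L → . b], [P → . L *], [P → . L], [P → . b], [P' → . P] }  — shift
  I1: { [L → * . L], [L → . * L], [L → . b] }  — shift
  I2: { [P → L . *], [P → L .] }  — shift, reduce
  I3: { [P' → P .] }  — accept
  I4: { [L → b .], [P → b .] }  — 2 reduces
  I5: { [P → L * .] }  — reduce
  I6: { [L → * L .] }  — reduce
  I7: { [L → b .] }  — reduce

I2 contains reduce item [P → L .] and shift item [P → L . *] — shift-reduce conflict.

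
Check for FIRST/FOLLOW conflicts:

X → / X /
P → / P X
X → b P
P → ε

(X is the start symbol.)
Nullable non-terminals: P.

P: nullable alternative(s) P → ε; FOLLOW(P) = { $, '/', 'b' }
  P → / P X: FIRST \ {ε} = { '/' } — overlaps FOLLOW(P) on { '/' }: CONFLICT
  P → ε: FIRST \ {ε} = { } — this is the only nullable alternative, skip

X has no nullable alternative, so no FIRST/FOLLOW check is needed there.

So the grammar has 1 FIRST/FOLLOW conflict (marked CONFLICT above).

Answer: Yes. P → '/' P X with FOLLOW(P) on { '/' }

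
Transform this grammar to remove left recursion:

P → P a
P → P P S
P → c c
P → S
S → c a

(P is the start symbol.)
P is directly left-recursive. The standard transformation for
  A → A α₁ | ... | A α_m | β₁ | ... | β_n
is
  A  → β₁ A' | ... | β_n A'
  A' → α₁ A' | ... | α_m A' | ε

P → c c becomes P → c c P'
P → S becomes P → S P'
P → P a becomes P' → a P'
P → P P S becomes P' → P S P'
Add P' → ε

Productions for other non-terminals are unchanged:
  S → c a

Resulting grammar:
P → c c P'
P → S P'
P' → a P'
P' → P S P'
P' → ε
S → c a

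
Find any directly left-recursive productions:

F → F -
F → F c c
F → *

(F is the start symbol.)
Yes, F is left-recursive

Direct left recursion occurs when N → N α for some non-terminal N (the right-hand side begins with the left-hand side itself).

F → F -: LEFT RECURSIVE (starts with F)
F → F c c: LEFT RECURSIVE (starts with F)
F → *: starts with '*'

The grammar has direct left recursion on: F.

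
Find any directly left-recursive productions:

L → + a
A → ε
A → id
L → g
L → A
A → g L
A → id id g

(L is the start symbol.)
L → + a: starts with '+'
A → ε: starts with ε
A → id: starts with id
L → g: starts with g
L → A: starts with A
A → g L: starts with g
A → id id g: starts with id

No direct left recursion found.

Answer: No direct left recursion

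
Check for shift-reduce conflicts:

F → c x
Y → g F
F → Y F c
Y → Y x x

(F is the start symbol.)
No shift-reduce conflicts

Augment with F' → F and build the canonical LR(0) collection (I0 = CLOSURE({[F' → . F]}), then GOTO on every symbol after a dot until no new states appear). It has 11 states:
  I0: { [F → . Y F c], [F → . c x], [F' → . F], [Y → . Y x x], [Y → . g F] }  — shift
  I1: { [F' → F .] }  — accept
  I2: { [F → . Y F c], [F → . c x], [F → Y . F c], [Y → . Y x x], [Y → . g F], [Y → Y . x x] }  — shift
  I3: { [F → c . x] }  — shift
  I4: { [F → . Y F c], [F → . c x], [Y → . Y x x], [Y → . g F], [Y → g . F] }  — shift
  I5: { [Y → g F .] }  — reduce
  I6: { [F → c x .] }  — reduce
  I7: { [F → Y F . c] }  — shift
  I8: { [Y → Y x . x] }  — shift
  I9: { [Y → Y x x .] }  — reduce
  I10: { [F → Y F c .] }  — reduce

No state contains both a complete item and a shift item.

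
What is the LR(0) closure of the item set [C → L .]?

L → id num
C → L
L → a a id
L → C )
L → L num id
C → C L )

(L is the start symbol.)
{ [C → L .] }

Start with: [C → L .]
The dot is at the end, so nothing is added.

CLOSURE = { [C → L .] }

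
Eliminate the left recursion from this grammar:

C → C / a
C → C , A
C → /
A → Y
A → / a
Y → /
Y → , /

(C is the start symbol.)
C → / C'
C' → / a C'
C' → , A C'
C' → ε
A → Y
A → / a
Y → /
Y → , /

C is directly left-recursive. The standard transformation for
  A → A α₁ | ... | A α_m | β₁ | ... | β_n
is
  A  → β₁ A' | ... | β_n A'
  A' → α₁ A' | ... | α_m A' | ε

C → / becomes C → / C'
C → C / a becomes C' → / a C'
C → C , A becomes C' → , A C'
Add C' → ε

Productions for other non-terminals are unchanged:
  A → Y
  A → / a
  Y → /
  Y → , /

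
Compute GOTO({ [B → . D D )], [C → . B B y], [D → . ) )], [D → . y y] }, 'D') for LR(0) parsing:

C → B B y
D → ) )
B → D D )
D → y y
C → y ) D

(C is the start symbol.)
GOTO(I, 'D') = CLOSURE({ [A → αX.β] : [A → α.Xβ] ∈ I, X = 'D' })

Items with dot before 'D', with the dot advanced:
  [B → . D D )] → [B → D . D )]
Closure of the advanced items:
  [B → D . D )] has the dot before D: add [D → . ) )], [D → . y y]

GOTO = { [B → D . D )], [D → . ) )], [D → . y y] }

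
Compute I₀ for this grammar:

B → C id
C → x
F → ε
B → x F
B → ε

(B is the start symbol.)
First, augment the grammar with B' → B
I₀ = CLOSURE({ [B' → . B] }):
  [B' → . B] has the dot before B: add [B → . C id], [B → . x F], [B → .]
  [B → . C id] has the dot before C: add [C → . x]
No further items can be added.

I₀ = { [B → . C id], [B → . x F], [B → .], [B' → . B], [C → . x] }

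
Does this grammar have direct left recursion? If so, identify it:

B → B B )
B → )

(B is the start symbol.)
Direct left recursion occurs when N → N α for some non-terminal N (the right-hand side begins with the left-hand side itself).

B → B B ): LEFT RECURSIVE (starts with B)
B → ): starts with ')'

The grammar has direct left recursion on: B.

Answer: Yes, B is left-recursive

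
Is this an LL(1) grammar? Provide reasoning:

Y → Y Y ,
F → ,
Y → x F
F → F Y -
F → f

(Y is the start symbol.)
A grammar is LL(1) if for each non-terminal N with multiple productions, the predict sets of those productions are pairwise disjoint, where PREDICT(N → α) = (FIRST(α) \ {ε}) ∪ (FOLLOW(N) if α ⇒* ε).

Relevant sets:
  FIRST(Y) = { 'x' }
  FIRST(F) = { ',', 'f' }

For Y:
  PREDICT(Y → Y Y ',') = { 'x' }
  PREDICT(Y → x F) = { 'x' }
For F:
  PREDICT(F → ',') = { ',' }
  PREDICT(F → F Y '-') = { ',', 'f' }
  PREDICT(F → f) = { 'f' }

Conflict found: Predict set conflict for Y: { 'x' }
The grammar is NOT LL(1).

Answer: No. Predict set conflict for Y: { 'x' }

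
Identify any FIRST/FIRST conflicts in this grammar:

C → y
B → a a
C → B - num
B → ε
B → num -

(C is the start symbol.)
A FIRST/FIRST conflict occurs when two productions N → α and N → β for the same non-terminal have FIRST(α) ∩ FIRST(β) ≠ ∅ (with ε ∈ FIRST of a nullable right-hand side, so two nullable alternatives also conflict).

FIRST sets of the non-terminals at (or reachable through a nullable prefix from) the front of some alternative:
  FIRST(B) = { 'a', 'num', ε }

Productions for C:
  C → y: FIRST = { 'y' }
  C → B - num: FIRST = { '-', 'a', 'num' }
Productions for B:
  B → a a: FIRST = { 'a' }
  B → ε: FIRST = { ε }
  B → num -: FIRST = { 'num' }

All alternatives of each non-terminal have pairwise disjoint FIRST sets.

Answer: No FIRST/FIRST conflicts.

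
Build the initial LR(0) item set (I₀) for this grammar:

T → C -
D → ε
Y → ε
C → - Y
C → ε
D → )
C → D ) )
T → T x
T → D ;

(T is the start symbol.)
First, augment the grammar with T' → T
I₀ = CLOSURE({ [T' → . T] }):
  [T' → . T] has the dot before T: add [T → . C -], [T → . T x], [T → . D ;]
  [T → . C -] has the dot before C: add [C → . - Y], [C → .], [C → . D ) )]
  [T → . D ;] has the dot before D: add [D → .], [D → . )]
No further items can be added.

I₀ = { [C → . - Y], [C → . D ) )], [C → .], [D → . )], [D → .], [T → . C -], [T → . D ;], [T → . T x], [T' → . T] }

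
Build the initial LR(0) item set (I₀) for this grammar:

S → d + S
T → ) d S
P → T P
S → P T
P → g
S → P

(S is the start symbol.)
First, augment the grammar with S' → S
I₀ = CLOSURE({ [S' → . S] }):
  [S' → . S] has the dot before S: add [S → . d + S], [S → . P T], [S → . P]
  [S → . P T] has the dot before P: add [P → . T P], [P → . g]
  [P → . T P] has the dot before T: add [T → . ) d S]
No further items can be added.

I₀ = { [P → . T P], [P → . g], [S → . P T], [S → . P], [S → . d + S], [S' → . S], [T → . ) d S] }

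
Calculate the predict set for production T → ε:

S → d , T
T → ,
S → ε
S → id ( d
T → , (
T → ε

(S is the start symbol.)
PREDICT(T → ε) = (FIRST(RHS) \ {ε}) ∪ (FOLLOW(T) if ε ∈ FIRST(RHS), i.e. RHS ⇒* ε)
The right-hand side is ε (FIRST(ε) = { ε }), so the predict set is FOLLOW(T) = { $ }
PREDICT(T → ε) = { $ }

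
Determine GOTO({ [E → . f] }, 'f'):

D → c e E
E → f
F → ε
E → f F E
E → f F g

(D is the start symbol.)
GOTO(I, 'f') = CLOSURE({ [A → αX.β] : [A → α.Xβ] ∈ I, X = 'f' })

Items with dot before 'f', with the dot advanced:
  [E → . f] → [E → f .]
Closure adds nothing (no advanced item has the dot before a non-terminal).

GOTO = { [E → f .] }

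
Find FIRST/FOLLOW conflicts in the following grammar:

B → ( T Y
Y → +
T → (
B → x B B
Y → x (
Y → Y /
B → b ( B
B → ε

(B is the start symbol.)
Yes. B → '(' T Y with FOLLOW(B) on { '(' }; B → x B B with FOLLOW(B) on { 'x' }; B → b '(' B with FOLLOW(B) on { 'b' }

A FIRST/FOLLOW conflict occurs when a non-terminal N has a nullable alternative N → β (β ⇒* ε) and another alternative N → α with FIRST(α) ∩ FOLLOW(N) ≠ ∅: on such a lookahead the parser cannot decide between expanding α and letting N vanish via β.

Nullable non-terminals: B.

B: nullable alternative(s) B → ε; FOLLOW(B) = { $, '(', 'b', 'x' }
  B → ( T Y: FIRST \ {ε} = { '(' } — overlaps FOLLOW(B) on { '(' }: CONFLICT
  B → x B B: FIRST \ {ε} = { 'x' } — overlaps FOLLOW(B) on { 'x' }: CONFLICT
  B → b ( B: FIRST \ {ε} = { 'b' } — overlaps FOLLOW(B) on { 'b' }: CONFLICT
  B → ε: FIRST \ {ε} = { } — this is the only nullable alternative, skip

T, Y have no nullable alternative, so no FIRST/FOLLOW check is needed there.

So the grammar has 3 FIRST/FOLLOW conflicts (marked CONFLICT above).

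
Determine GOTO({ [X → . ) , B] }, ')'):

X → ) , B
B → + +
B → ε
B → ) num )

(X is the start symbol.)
GOTO(I, ')') = CLOSURE({ [A → αX.β] : [A → α.Xβ] ∈ I, X = ')' })

Items with dot before ')', with the dot advanced:
  [X → . ) , B] → [X → ) . , B]
Closure adds nothing (no advanced item has the dot before a non-terminal).

GOTO = { [X → ) . , B] }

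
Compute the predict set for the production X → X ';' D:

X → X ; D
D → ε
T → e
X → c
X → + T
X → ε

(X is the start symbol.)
{ '+', ';', 'c' }

PREDICT(X → X ';' D) = (FIRST(RHS) \ {ε}) ∪ (FOLLOW(X) if ε ∈ FIRST(RHS), i.e. RHS ⇒* ε)
FIRST(X) = { '+', ';', 'c', ε }
FIRST(X ';' D) = { '+', ';', 'c' }
ε ∉ FIRST(X ';' D), so FOLLOW(X) is not added.
PREDICT(X → X ';' D) = { '+', ';', 'c' }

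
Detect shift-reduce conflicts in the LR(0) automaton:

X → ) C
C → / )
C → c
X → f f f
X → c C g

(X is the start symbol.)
No shift-reduce conflicts

A shift-reduce conflict occurs when an LR(0) state has both:
  - a complete (reduce) item [A → α .] (dot at the end), and
  - a shift item [B → β . c γ] (dot before a terminal).

Augment with X' → X and build the canonical LR(0) collection (I0 = CLOSURE({[X' → . X]}), then GOTO on every symbol after a dot until no new states appear). It has 13 states:
  I0: { [X → . ) C], [X → . c C g], [X → . f f f], [X' → . X] }  — shift
  I1: { [C → . / )], [C → . c], [X → ) . C] }  — shift
  I2: { [X' → X .] }  — accept
  I3: { [C → . / )], [C → . c], [X → c . C g] }  — shift
  I4: { [X → f . f f] }  — shift
  I5: { [X → f f . f] }  — shift
  I6: { [X → f f f .] }  — reduce
  I7: { [C → / . )] }  — shift
  I8: { [X → c C . g] }  — shift
  I9: { [C → c .] }  — reduce
  I10: { [X → c C g .] }  — reduce
  I11: { [C → / ) .] }  — reduce
  I12: { [X → ) C .] }  — reduce

No state contains both a complete item and a shift item.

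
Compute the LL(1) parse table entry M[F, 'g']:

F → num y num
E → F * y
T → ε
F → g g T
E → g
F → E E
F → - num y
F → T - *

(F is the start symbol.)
F → g g T, F → E E

To find M[F, 'g'], we find productions for F where 'g' is in the predict set (PREDICT(N → α) = (FIRST(α) \ {ε}) ∪ (FOLLOW(N) if α ⇒* ε)).

Relevant sets:
  FIRST(E) = { '-', 'g', 'num' }
  FIRST(T) = { ε }

F → num y num: PREDICT = { 'num' }
F → g g T: PREDICT = { 'g' }
  'g' is in predict set, so this production goes in M[F, 'g']
F → E E: PREDICT = { '-', 'g', 'num' }
  'g' is in predict set, so this production goes in M[F, 'g']
F → - num y: PREDICT = { '-' }
F → T - *: PREDICT = { '-' }

M[F, 'g'] = F → g g T, F → E E  (a multiply-defined cell — the grammar is not LL(1))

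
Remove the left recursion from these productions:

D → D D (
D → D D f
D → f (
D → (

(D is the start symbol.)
D is directly left-recursive. The standard transformation for
  A → A α₁ | ... | A α_m | β₁ | ... | β_n
is
  A  → β₁ A' | ... | β_n A'
  A' → α₁ A' | ... | α_m A' | ε

D → f ( becomes D → f ( D'
D → ( becomes D → ( D'
D → D D ( becomes D' → D ( D'
D → D D f becomes D' → D f D'
Add D' → ε

Resulting grammar:
D → f ( D'
D → ( D'
D' → D ( D'
D' → D f D'
D' → ε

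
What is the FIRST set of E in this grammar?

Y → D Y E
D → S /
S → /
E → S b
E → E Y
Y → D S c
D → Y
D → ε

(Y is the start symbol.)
FIRST sets of the other non-terminals involved (by the same procedure, iterated to a fixed point):
  FIRST(S) = { '/' }

From E → S b:
  - S is a non-terminal: add FIRST(S) \ {ε} = { '/' }
    S is not nullable, so stop
From E → E Y:
  - E is the symbol being defined: contributes nothing new
    E is not nullable, so stop

Collecting: FIRST(E) = { '/' }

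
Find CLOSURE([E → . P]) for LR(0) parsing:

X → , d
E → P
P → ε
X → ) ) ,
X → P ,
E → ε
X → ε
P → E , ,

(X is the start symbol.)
To compute CLOSURE, for each item [A → α.Bβ] where B is a non-terminal, add [B → .γ] for all productions B → γ; repeat for the newly added items until nothing changes.

Start with: [E → . P]
  [E → . P] has the dot before P: add [P → .], [P → . E , ,]
  [P → . E , ,] has the dot before E: add [E → .]
No further items can be added.

CLOSURE = { [E → . P], [E → .], [P → . E , ,], [P → .] }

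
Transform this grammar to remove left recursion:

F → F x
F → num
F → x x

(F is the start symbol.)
F → num F'
F → x x F'
F' → x F'
F' → ε

F is directly left-recursive. The standard transformation for
  A → A α₁ | ... | A α_m | β₁ | ... | β_n
is
  A  → β₁ A' | ... | β_n A'
  A' → α₁ A' | ... | α_m A' | ε

F → num becomes F → num F'
F → x x becomes F → x x F'
F → F x becomes F' → x F'
Add F' → ε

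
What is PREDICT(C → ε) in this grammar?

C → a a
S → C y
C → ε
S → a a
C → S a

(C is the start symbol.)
PREDICT(C → ε) = (FIRST(RHS) \ {ε}) ∪ (FOLLOW(C) if ε ∈ FIRST(RHS), i.e. RHS ⇒* ε)
The right-hand side is ε (FIRST(ε) = { ε }), so the predict set is FOLLOW(C) = { $, 'y' }
PREDICT(C → ε) = { $, 'y' }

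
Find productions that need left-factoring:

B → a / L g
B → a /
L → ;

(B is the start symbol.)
Left-factoring is needed when two productions for the same non-terminal
share a common prefix on the right-hand side.

Productions for B:
  B → a / L g
  B → a /

Found common prefix 'a /' in productions for B

Answer: Yes, B has productions with common prefix 'a /'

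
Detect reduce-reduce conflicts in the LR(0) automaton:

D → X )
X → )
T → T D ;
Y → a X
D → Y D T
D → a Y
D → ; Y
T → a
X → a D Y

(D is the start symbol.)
No reduce-reduce conflicts

A reduce-reduce conflict occurs when an LR(0) state has two complete items [A → α .] and [B → β .] — both call for a reduction, and with no lookahead the parser cannot choose between them.

Augment with D' → D and build the canonical LR(0) collection (I0 = CLOSURE({[D' → . D]}), then GOTO on every symbol after a dot until no new states appear). It has 21 states:
  I0: { [D → . ; Y], [D → . X )], [D → . Y D T], [D → . a Y], [D' → . D], [X → . )], [X → . a D Y], [Y → . a X] }  — shift
  I1: { [X → ) .] }  — reduce
  I2: { [D → ; . Y], [Y → . a X] }  — shift
  I3: { [D' → D .] }  — accept
  I4: { [D → X . )] }  — shift
  I5: { [D → . ; Y], [D → . X )], [D → . Y D T], [D → . a Y], [D → Y . D T], [X → . )], [X → . a D Y], [Y → . a X] }  — shift
  I6: { [D → . ; Y], [D → . X )], [D → . Y D T], [D → . a Y], [D → a . Y], [X → . )], [X → . a D Y], [X → a . D Y], [Y → . a X], [Y → a . X] }  — shift
  I7: { [X → a D . Y], [Y → . a X] }  — shift
  I8: { [D → X . )], [Y → a X .] }  — shift, reduce
  I9: { [D → . ; Y], [D → . X )], [D → . Y D T], [D → . a Y], [D → Y . D T], [D → a Y .], [X → . )], [X → . a D Y], [Y → . a X] }  — shift, reduce
  I10: { [D → Y D . T], [T → . T D ;], [T → . a] }  — shift
  I11: { [D → . ; Y], [D → . X )], [D → . Y D T], [D → . a Y], [D → Y D T .], [T → T . D ;], [X → . )], [X → . a D Y], [Y → . a X] }  — shift, reduce
  I12: { [T → a .] }  — reduce
  I13: { [T → T D . ;] }  — shift
  I14: { [T → T D ; .] }  — reduce
  I15: { [D → X ) .] }  — reduce
  I16: { [X → a D Y .] }  — reduce
  I17: { [X → . )], [X → . a D Y], [Y → a . X] }  — shift
  I18: { [Y → a X .] }  — reduce
  I19: { [D → . ; Y], [D → . X )], [D → . Y D T], [D → . a Y], [X → . )], [X → . a D Y], [X → a . D Y], [Y → . a X] }  — shift
  I20: { [D → ; Y .] }  — reduce

No state contains more than one complete item.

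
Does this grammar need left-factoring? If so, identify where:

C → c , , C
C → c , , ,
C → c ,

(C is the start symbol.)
Left-factoring is needed when two productions for the same non-terminal
share a common prefix on the right-hand side.

Productions for C:
  C → c , , C
  C → c , , ,
  C → c ,

Found common prefix 'c ,' in productions for C

Answer: Yes, C has productions with common prefix 'c ,'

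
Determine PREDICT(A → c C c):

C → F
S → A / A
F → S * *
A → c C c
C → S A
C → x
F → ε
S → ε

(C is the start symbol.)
PREDICT(A → c C c) = (FIRST(RHS) \ {ε}) ∪ (FOLLOW(A) if ε ∈ FIRST(RHS), i.e. RHS ⇒* ε)
FIRST(c C c) = { 'c' }
ε ∉ FIRST(c C c), so FOLLOW(A) is not added.
PREDICT(A → c C c) = { 'c' }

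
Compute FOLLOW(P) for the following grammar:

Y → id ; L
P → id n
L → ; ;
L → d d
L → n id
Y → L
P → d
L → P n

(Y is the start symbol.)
To compute FOLLOW(P), find every occurrence of P on a right-hand side N → α P β: add FIRST(β) \ {ε}, and if β is empty or nullable also add FOLLOW(N). Iterate to a fixed point.

In L → P n: P is followed by n, add FIRST(n) \ {ε} = { 'n' }

Taking the union: FOLLOW(P) = { 'n' }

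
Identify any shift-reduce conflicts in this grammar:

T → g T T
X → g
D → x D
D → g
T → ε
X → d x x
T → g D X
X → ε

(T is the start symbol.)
Yes — I0: [T → .] vs [T → . g D X]; I2: [T → .] vs [D → . g]; I3: [X → .] vs [X → . d x x]; I4: [T → .] vs [T → . g D X]; I5: [D → g .] vs [D → . g]

Augment with T' → T and build the canonical LR(0) collection (I0 = CLOSURE({[T' → . T]}), then GOTO on every symbol after a dot until no new states appear). It has 15 states:
  I0: { [T → . g D X], [T → . g T T], [T → .], [T' → . T] }  — shift, reduce
  I1: { [T' → T .] }  — accept
  I2: { [D → . g], [D → . x D], [T → . g D X], [T → . g T T], [T → .], [T → g . D X], [T → g . T T] }  — shift, reduce
  I3: { [T → g D . X], [X → . d x x], [X → . g], [X → .] }  — shift, reduce
  I4: { [T → . g D X], [T → . g T T], [T → .], [T → g T . T] }  — shift, reduce
  I5: { [D → . g], [D → . x D], [D → g .], [T → . g D X], [T → . g T T], [T → .], [T → g . D X], [T → g . T T] }  — shift, 2 reduces
  I6: { [D → . g], [D → . x D], [D → x . D] }  — shift
  I7: { [D → x D .] }  — reduce
  I8: { [D → g .] }  — reduce
  I9: { [T → g T T .] }  — reduce
  I10: { [T → g D X .] }  — reduce
  I11: { [X → d . x x] }  — shift
  I12: { [X → g .] }  — reduce
  I13: { [X → d x . x] }  — shift
  I14: { [X → d x x .] }  — reduce

I0 contains reduce item [T → .] and shift items [T → . g D X], [T → . g T T] — shift-reduce conflict.
I2 contains reduce item [T → .] and shift items [D → . g], [D → . x D], [T → . g D X], [T → . g T T] — shift-reduce conflict.
I3 contains reduce item [X → .] and shift items [X → . d x x], [X → . g] — shift-reduce conflict.
I4 contains reduce item [T → .] and shift items [T → . g D X], [T → . g T T] — shift-reduce conflict.
I5 contains reduce items [D → g .], [T → .] and shift items [D → . g], [D → . x D], [T → . g D X], [T → . g T T] — shift-reduce conflict.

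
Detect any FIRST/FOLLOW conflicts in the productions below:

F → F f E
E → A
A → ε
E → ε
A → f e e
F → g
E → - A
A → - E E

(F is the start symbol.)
Yes. E → A with FOLLOW(E) on { '-', 'f' }; E → '-' A with FOLLOW(E) on { '-' }; A → f e e with FOLLOW(A) on { 'f' }; A → '-' E E with FOLLOW(A) on { '-' }

A FIRST/FOLLOW conflict occurs when a non-terminal N has a nullable alternative N → β (β ⇒* ε) and another alternative N → α with FIRST(α) ∩ FOLLOW(N) ≠ ∅: on such a lookahead the parser cannot decide between expanding α and letting N vanish via β.

Nullable non-terminals: A, E.
FIRST sets used below: FIRST(A) = { '-', 'f', ε }

A: nullable alternative(s) A → ε; FOLLOW(A) = { $, '-', 'f' }
  A → ε: FIRST \ {ε} = { } — this is the only nullable alternative, skip
  A → f e e: FIRST \ {ε} = { 'f' } — overlaps FOLLOW(A) on { 'f' }: CONFLICT
  A → - E E: FIRST \ {ε} = { '-' } — overlaps FOLLOW(A) on { '-' }: CONFLICT

E: nullable alternative(s) E → A, E → ε; FOLLOW(E) = { $, '-', 'f' }
  E → A: FIRST \ {ε} = { '-', 'f' } — overlaps FOLLOW(E) on { '-', 'f' }: CONFLICT
  E → ε: FIRST \ {ε} = { } — disjoint from FOLLOW(E)
  E → - A: FIRST \ {ε} = { '-' } — overlaps FOLLOW(E) on { '-' }: CONFLICT

F has no nullable alternative, so no FIRST/FOLLOW check is needed there.

So the grammar has 4 FIRST/FOLLOW conflicts (marked CONFLICT above).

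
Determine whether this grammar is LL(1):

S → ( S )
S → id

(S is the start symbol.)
Yes, the grammar is LL(1).

A grammar is LL(1) if for each non-terminal N with multiple productions, the predict sets of those productions are pairwise disjoint, where PREDICT(N → α) = (FIRST(α) \ {ε}) ∪ (FOLLOW(N) if α ⇒* ε).

For S:
  PREDICT(S → '(' S ')') = { '(' }
  PREDICT(S → id) = { 'id' }

All predict sets are disjoint. The grammar IS LL(1).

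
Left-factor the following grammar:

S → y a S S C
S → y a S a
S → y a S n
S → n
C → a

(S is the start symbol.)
S → y a S S'
S' → S C
S' → a
S' → n
S → n
C → a

Left-factoring transforms A → αβ₁ | αβ₂ into A → αA' and A' → β₁ | β₂
(α is the longest common prefix among the alternatives). Repeat until
no nonterminal has two alternatives with a common prefix.

Round 1: S has alternatives sharing prefix 'y a S'. Introduce S': S → y a S S'
  Add: S' → S C
  Add: S' → a
  Add: S' → n

No remaining common prefixes — done.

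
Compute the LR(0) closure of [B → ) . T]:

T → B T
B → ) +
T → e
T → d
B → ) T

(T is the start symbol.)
{ [B → ) . T], [B → . ) +], [B → . ) T], [T → . B T], [T → . d], [T → . e] }

Start with: [B → ) . T]
  [B → ) . T] has the dot before T: add [T → . B T], [T → . e], [T → . d]
  [T → . B T] has the dot before B: add [B → . ) +], [B → . ) T]
No further items can be added.

CLOSURE = { [B → ) . T], [B → . ) +], [B → . ) T], [T → . B T], [T → . d], [T → . e] }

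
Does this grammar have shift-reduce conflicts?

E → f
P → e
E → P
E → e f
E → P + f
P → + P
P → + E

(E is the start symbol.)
Augment with E' → E and build the canonical LR(0) collection (I0 = CLOSURE({[E' → . E]}), then GOTO on every symbol after a dot until no new states appear). It has 11 states:
  I0: { [E → . P + f], [E → . P], [E → . e f], [E → . f], [E' → . E], [P → . + E], [P → . + P], [P → . e] }  — shift
  I1: { [E → . P + f], [E → . P], [E → . e f], [E → . f], [P → + . E], [P → + . P], [P → . + E], [P → . + P], [P → . e] }  — shift
  I2: { [E' → E .] }  — accept
  I3: { [E → P . + f], [E → P .] }  — shift, reduce
  I4: { [E → e . f], [P → e .] }  — shift, reduce
  I5: { [E → f .] }  — reduce
  I6: { [E → e f .] }  — reduce
  I7: { [E → P + . f] }  — shift
  I8: { [E → P + f .] }  — reduce
  I9: { [P → + E .] }  — reduce
  I10: { [E → P . + f], [E → P .], [P → + P .] }  — shift, 2 reduces

I3 contains reduce item [E → P .] and shift item [E → P . + f] — shift-reduce conflict.
I4 contains reduce item [P → e .] and shift item [E → e . f] — shift-reduce conflict.
I10 contains reduce items [E → P .], [P → + P .] and shift item [E → P . + f] — shift-reduce conflict.

Answer: Yes — I3: [E → P .] vs [E → P . + f]; I4: [P → e .] vs [E → e . f]; I10: [E → P .] vs [E → P . + f]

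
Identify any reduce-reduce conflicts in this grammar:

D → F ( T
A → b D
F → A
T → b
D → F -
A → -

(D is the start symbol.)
Augment with D' → D and build the canonical LR(0) collection (I0 = CLOSURE({[D' → . D]}), then GOTO on every symbol after a dot until no new states appear). It has 11 states:
  I0: { [A → . -], [A → . b D], [D → . F ( T], [D → . F -], [D' → . D], [F → . A] }  — shift
  I1: { [A → - .] }  — reduce
  I2: { [F → A .] }  — reduce
  I3: { [D' → D .] }  — accept
  I4: { [D → F . ( T], [D → F . -] }  — shift
  I5: { [A → . -], [A → . b D], [A → b . D], [D → . F ( T], [D → . F -], [F → . A] }  — shift
  I6: { [A → b D .] }  — reduce
  I7: { [D → F ( . T], [T → . b] }  — shift
  I8: { [D → F - .] }  — reduce
  I9: { [D → F ( T .] }  — reduce
  I10: { [T → b .] }  — reduce

No state contains more than one complete item.

Answer: No reduce-reduce conflicts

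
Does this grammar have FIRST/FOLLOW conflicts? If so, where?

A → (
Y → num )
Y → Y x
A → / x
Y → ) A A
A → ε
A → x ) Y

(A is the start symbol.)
Yes. A → '(' with FOLLOW(A) on { '(' }; A → '/' x with FOLLOW(A) on { '/' }; A → x ')' Y with FOLLOW(A) on { 'x' }

A FIRST/FOLLOW conflict occurs when a non-terminal N has a nullable alternative N → β (β ⇒* ε) and another alternative N → α with FIRST(α) ∩ FOLLOW(N) ≠ ∅: on such a lookahead the parser cannot decide between expanding α and letting N vanish via β.

Nullable non-terminals: A.

A: nullable alternative(s) A → ε; FOLLOW(A) = { $, '(', '/', 'x' }
  A → (: FIRST \ {ε} = { '(' } — overlaps FOLLOW(A) on { '(' }: CONFLICT
  A → / x: FIRST \ {ε} = { '/' } — overlaps FOLLOW(A) on { '/' }: CONFLICT
  A → ε: FIRST \ {ε} = { } — this is the only nullable alternative, skip
  A → x ) Y: FIRST \ {ε} = { 'x' } — overlaps FOLLOW(A) on { 'x' }: CONFLICT

Y has no nullable alternative, so no FIRST/FOLLOW check is needed there.

So the grammar has 3 FIRST/FOLLOW conflicts (marked CONFLICT above).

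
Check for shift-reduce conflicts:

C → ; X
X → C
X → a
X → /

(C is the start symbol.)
No shift-reduce conflicts

A shift-reduce conflict occurs when an LR(0) state has both:
  - a complete (reduce) item [A → α .] (dot at the end), and
  - a shift item [B → β . c γ] (dot before a terminal).

Augment with C' → C and build the canonical LR(0) collection (I0 = CLOSURE({[C' → . C]}), then GOTO on every symbol after a dot until no new states appear). It has 7 states:
  I0: { [C → . ; X], [C' → . C] }  — shift
  I1: { [C → . ; X], [C → ; . X], [X → . /], [X → . C], [X → . a] }  — shift
  I2: { [C' → C .] }  — accept
  I3: { [X → / .] }  — reduce
  I4: { [X → C .] }  — reduce
  I5: { [C → ; X .] }  — reduce
  I6: { [X → a .] }  — reduce

No state contains both a complete item and a shift item.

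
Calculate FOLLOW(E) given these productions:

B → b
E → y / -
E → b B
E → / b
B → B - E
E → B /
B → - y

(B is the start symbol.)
{ $, '-', '/' }

To compute FOLLOW(E), find every occurrence of E on a right-hand side N → α E β: add FIRST(β) \ {ε}, and if β is empty or nullable also add FOLLOW(N). Iterate to a fixed point.

In B → B - E: E is at the end, add FOLLOW(B)

The FOLLOW sets referred to above (computed the same way, to a fixed point):
  FOLLOW(B) = { $, '-', '/' }

Taking the union: FOLLOW(E) = { $, '-', '/' }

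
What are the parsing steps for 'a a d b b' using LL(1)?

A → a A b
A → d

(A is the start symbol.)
LL(1) parsing maintains a stack (initially the start symbol over $) and the input. At each step: if the stack top is a terminal, match it against the current input token; if it is a non-terminal N, replace it with the RHS of M[N, lookahead] (the unique production whose predict set contains the lookahead).

Stack is shown with the top on the left.

Stack      Input        Action
------------------------------
A $        a a d b b $  output A → a A b
a A b $    a a d b b $  match 'a'
A b $      a d b b $    output A → a A b
a A b b $  a d b b $    match 'a'
A b b $    d b b $      output A → d
d b b $    d b b $      match 'd'
b b $      b b $        match 'b'
b $        b $          match 'b'
$          $            accept

The string is accepted.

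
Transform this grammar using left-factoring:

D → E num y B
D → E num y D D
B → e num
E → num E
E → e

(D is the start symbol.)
Left-factoring transforms A → αβ₁ | αβ₂ into A → αA' and A' → β₁ | β₂
(α is the longest common prefix among the alternatives). Repeat until
no nonterminal has two alternatives with a common prefix.

Round 1: D has alternatives sharing prefix 'E num y'. Introduce D': D → E num y D'
  Add: D' → B
  Add: D' → D D

No remaining common prefixes — done.

Resulting grammar:
D → E num y D'
D' → B
D' → D D
B → e num
E → num E
E → e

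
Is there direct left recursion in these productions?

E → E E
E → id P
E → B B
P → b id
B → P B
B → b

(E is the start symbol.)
Yes, E is left-recursive

Direct left recursion occurs when N → N α for some non-terminal N (the right-hand side begins with the left-hand side itself).

E → E E: LEFT RECURSIVE (starts with E)
E → id P: starts with id
E → B B: starts with B
P → b id: starts with b
B → P B: starts with P
B → b: starts with b

The grammar has direct left recursion on: E.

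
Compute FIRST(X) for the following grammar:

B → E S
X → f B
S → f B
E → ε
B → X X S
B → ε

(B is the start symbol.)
From X → f B:
  - f is a terminal: add 'f' and stop

Collecting: FIRST(X) = { 'f' }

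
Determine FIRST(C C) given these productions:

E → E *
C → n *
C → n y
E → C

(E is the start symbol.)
{ 'n' }

FIRST sets of the non-terminals involved (from the grammar, by fixed-point iteration):
  FIRST(C) = { 'n' }

To compute FIRST(C C), process the symbols left to right:
Symbol C is a non-terminal. Add FIRST(C) \ {ε} = { 'n' }
C is not nullable (ε ∉ FIRST(C)), so stop here.
FIRST(C C) = { 'n' }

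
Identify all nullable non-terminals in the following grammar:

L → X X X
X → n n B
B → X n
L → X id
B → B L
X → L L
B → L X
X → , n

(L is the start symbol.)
None

A non-terminal is nullable if it can derive ε (the empty string): either it has an ε-production, or it has a production whose right-hand side consists entirely of nullable non-terminals.

There are no ε-productions, so no non-terminal can derive ε.
No non-terminals are nullable.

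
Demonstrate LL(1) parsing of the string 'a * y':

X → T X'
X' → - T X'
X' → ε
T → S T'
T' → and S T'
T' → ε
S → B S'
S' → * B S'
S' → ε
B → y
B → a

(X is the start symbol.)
Stack is shown with the top on the left.

Stack           Input    Action
-------------------------------
X $             a * y $  output X → T X'
T X' $          a * y $  output T → S T'
S T' X' $       a * y $  output S → B S'
B S' T' X' $    a * y $  output B → a
a S' T' X' $    a * y $  match 'a'
S' T' X' $      * y $    output S' → * B S'
* B S' T' X' $  * y $    match '*'
B S' T' X' $    y $      output B → y
y S' T' X' $    y $      match 'y'
S' T' X' $      $        output S' → ε
T' X' $         $        output T' → ε
X' $            $        output X' → ε
$               $        accept

The string is accepted.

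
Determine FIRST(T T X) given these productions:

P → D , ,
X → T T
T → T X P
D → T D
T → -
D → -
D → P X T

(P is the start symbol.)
{ '-' }

FIRST sets of the non-terminals involved (from the grammar, by fixed-point iteration):
  FIRST(T) = { '-' }

To compute FIRST(T T X), process the symbols left to right:
Symbol T is a non-terminal. Add FIRST(T) \ {ε} = { '-' }
T is not nullable (ε ∉ FIRST(T)), so stop here.
FIRST(T T X) = { '-' }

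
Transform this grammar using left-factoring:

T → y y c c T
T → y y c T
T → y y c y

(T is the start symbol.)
Left-factoring transforms A → αβ₁ | αβ₂ into A → αA' and A' → β₁ | β₂
(α is the longest common prefix among the alternatives). Repeat until
no nonterminal has two alternatives with a common prefix.

Round 1: T has alternatives sharing prefix 'y y c'. Introduce T': T → y y c T'
  Add: T' → c T
  Add: T' → T
  Add: T' → y

No remaining common prefixes — done.

Resulting grammar:
T → y y c T'
T' → c T
T' → T
T' → y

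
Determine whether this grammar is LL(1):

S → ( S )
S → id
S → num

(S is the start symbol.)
Yes, the grammar is LL(1).

A grammar is LL(1) if for each non-terminal N with multiple productions, the predict sets of those productions are pairwise disjoint, where PREDICT(N → α) = (FIRST(α) \ {ε}) ∪ (FOLLOW(N) if α ⇒* ε).

For S:
  PREDICT(S → '(' S ')') = { '(' }
  PREDICT(S → id) = { 'id' }
  PREDICT(S → num) = { 'num' }

All predict sets are disjoint. The grammar IS LL(1).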